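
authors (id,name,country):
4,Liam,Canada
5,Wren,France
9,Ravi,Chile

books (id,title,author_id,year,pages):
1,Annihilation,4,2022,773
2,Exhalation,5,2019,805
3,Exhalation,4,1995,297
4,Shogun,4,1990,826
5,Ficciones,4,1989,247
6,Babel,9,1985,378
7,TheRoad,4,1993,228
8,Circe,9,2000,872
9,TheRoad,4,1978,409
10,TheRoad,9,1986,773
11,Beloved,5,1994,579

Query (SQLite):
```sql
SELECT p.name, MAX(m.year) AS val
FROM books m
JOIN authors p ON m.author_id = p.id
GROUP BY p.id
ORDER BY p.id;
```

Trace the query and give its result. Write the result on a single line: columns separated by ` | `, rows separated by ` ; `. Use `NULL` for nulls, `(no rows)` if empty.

Liam | 2022 ; Wren | 2019 ; Ravi | 2000

Join each books row to its authors via author_id.
Group joined rows by authors.id; compute MAX(m.year) per group.
  4: ids {1, 3, 4, 5, 7, 9} → MAX(m.year)=2022
  5: ids {2, 11} → MAX(m.year)=2019
  9: ids {6, 8, 10} → MAX(m.year)=2000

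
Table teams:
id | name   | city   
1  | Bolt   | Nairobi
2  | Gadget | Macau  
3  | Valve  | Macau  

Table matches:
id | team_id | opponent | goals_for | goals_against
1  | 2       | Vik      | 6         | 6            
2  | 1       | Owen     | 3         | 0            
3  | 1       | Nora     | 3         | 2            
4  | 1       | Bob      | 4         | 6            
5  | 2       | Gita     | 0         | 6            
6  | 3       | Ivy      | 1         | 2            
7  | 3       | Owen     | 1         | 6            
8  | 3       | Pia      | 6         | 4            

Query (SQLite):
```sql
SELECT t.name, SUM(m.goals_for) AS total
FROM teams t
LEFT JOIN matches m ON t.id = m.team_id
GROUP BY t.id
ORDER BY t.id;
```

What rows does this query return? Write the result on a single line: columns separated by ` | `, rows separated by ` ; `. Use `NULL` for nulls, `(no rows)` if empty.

LEFT JOIN keeps every teams row; unmatched ones get NULL for matches columns.
Group by teams.id and compute SUM(m.goals_for). SUM over an all-NULL group is NULL.
  1: ids {2, 3, 4} → SUM(m.goals_for)=10
  2: ids {1, 5} → SUM(m.goals_for)=6
  3: ids {6, 7, 8} → SUM(m.goals_for)=8

Bolt | 10 ; Gadget | 6 ; Valve | 8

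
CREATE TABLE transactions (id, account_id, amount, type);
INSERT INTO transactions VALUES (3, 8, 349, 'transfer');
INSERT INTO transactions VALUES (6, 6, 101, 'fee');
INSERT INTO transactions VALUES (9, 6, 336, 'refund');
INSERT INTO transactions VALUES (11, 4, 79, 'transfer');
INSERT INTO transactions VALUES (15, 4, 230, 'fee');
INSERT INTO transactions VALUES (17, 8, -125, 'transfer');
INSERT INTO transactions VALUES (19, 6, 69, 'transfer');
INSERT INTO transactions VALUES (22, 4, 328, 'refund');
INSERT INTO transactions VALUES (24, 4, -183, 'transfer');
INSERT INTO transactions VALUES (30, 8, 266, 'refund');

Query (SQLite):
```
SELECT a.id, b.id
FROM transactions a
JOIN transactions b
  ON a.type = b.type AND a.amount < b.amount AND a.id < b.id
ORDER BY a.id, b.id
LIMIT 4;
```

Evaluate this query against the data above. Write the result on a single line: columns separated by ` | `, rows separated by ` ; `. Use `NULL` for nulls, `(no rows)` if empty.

Pairs (a,b) with same type, a.amount < b.amount, a.id < b.id.
type groups: fee:{6,15} refund:{9,22,30} transfer:{3,11,17,19,24}
Ordered by (a.id, b.id); first 4.

6 | 15 ; 17 | 19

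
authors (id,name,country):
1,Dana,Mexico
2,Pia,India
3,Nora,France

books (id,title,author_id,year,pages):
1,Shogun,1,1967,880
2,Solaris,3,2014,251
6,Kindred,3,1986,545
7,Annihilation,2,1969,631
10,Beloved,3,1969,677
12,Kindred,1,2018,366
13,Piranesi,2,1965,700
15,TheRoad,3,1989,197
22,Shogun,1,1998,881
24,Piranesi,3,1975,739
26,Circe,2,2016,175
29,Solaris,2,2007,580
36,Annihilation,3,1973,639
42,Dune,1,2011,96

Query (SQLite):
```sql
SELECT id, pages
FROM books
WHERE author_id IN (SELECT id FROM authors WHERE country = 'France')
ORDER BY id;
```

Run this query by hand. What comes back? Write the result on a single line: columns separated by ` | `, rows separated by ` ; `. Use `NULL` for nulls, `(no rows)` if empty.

2 | 251 ; 6 | 545 ; 10 | 677 ; 15 | 197 ; 24 | 739 ; 36 | 639

Inner query: authors.id where country = 'France'.
Outer: keep books rows whose author_id is in that set.
Inner query → {3}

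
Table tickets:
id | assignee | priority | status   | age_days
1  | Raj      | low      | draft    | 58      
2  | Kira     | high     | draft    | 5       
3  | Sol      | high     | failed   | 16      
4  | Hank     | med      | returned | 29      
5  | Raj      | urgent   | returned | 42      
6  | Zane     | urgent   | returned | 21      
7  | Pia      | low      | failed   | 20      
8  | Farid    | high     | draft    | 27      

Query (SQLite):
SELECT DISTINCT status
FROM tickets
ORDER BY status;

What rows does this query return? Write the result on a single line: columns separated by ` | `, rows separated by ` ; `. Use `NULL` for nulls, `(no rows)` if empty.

Collect distinct status values from tickets.

draft ; failed ; returned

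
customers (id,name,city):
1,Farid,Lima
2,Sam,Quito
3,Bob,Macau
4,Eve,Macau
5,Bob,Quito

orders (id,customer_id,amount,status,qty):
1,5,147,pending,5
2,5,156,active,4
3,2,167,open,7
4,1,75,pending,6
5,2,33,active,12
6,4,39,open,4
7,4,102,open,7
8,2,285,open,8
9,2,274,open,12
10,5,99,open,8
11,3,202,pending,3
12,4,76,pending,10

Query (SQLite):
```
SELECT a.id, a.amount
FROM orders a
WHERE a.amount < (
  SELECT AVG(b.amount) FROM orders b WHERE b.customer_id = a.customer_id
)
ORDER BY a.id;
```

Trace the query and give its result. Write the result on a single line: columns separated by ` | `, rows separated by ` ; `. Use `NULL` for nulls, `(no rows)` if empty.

3 | 167 ; 5 | 33 ; 6 | 39 ; 10 | 99

For each orders row a, compute AVG(amount) over rows sharing a.customer_id.
Keep row a if a.amount < that per-group AVG.
  customer_id=1: AVG(amount) = 75.0
  customer_id=2: AVG(amount) = 189.75
  customer_id=3: AVG(amount) = 202.0
  customer_id=4: AVG(amount) = 72.333333
  customer_id=5: AVG(amount) = 134.0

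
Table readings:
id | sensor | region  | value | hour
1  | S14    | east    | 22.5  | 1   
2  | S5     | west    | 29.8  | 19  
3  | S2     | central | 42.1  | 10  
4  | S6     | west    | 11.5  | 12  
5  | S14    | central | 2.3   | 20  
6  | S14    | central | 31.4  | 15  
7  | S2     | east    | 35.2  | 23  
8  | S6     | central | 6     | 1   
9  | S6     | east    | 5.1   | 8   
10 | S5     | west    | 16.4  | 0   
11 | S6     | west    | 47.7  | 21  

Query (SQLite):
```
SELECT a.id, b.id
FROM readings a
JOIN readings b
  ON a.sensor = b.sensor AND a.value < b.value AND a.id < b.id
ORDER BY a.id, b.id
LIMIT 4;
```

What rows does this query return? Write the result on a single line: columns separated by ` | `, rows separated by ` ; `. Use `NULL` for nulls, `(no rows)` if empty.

Pairs (a,b) with same sensor, a.value < b.value, a.id < b.id.
sensor groups: S14:{1,5,6} S2:{3,7} S5:{2,10} S6:{4,8,9,11}
Ordered by (a.id, b.id); first 4.

1 | 6 ; 4 | 11 ; 5 | 6 ; 8 | 11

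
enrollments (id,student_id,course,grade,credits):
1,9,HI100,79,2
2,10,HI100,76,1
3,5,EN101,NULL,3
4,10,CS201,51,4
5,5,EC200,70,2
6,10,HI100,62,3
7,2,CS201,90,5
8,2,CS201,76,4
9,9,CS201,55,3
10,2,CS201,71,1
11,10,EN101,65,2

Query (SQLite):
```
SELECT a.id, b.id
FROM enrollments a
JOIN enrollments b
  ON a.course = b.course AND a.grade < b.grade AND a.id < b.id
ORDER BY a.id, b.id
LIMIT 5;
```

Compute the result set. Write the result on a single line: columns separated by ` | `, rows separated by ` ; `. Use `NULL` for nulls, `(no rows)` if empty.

Pairs (a,b) with same course, a.grade < b.grade, a.id < b.id.
course groups: CS201:{4,7,8,9,10} EC200:{5} EN101:{3,11} HI100:{1,2,6}
Ordered by (a.id, b.id); first 5.

4 | 7 ; 4 | 8 ; 4 | 9 ; 4 | 10 ; 9 | 10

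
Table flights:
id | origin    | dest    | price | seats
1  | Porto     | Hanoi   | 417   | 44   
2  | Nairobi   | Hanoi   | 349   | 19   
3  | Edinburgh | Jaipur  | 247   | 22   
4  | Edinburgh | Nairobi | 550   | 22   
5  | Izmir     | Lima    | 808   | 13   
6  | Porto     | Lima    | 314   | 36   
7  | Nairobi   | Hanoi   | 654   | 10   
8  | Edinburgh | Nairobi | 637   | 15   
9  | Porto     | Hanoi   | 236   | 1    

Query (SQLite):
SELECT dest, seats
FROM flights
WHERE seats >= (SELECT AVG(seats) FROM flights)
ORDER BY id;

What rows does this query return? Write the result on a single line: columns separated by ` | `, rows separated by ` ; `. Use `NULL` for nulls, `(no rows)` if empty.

Hanoi | 44 ; Jaipur | 22 ; Nairobi | 22 ; Lima | 36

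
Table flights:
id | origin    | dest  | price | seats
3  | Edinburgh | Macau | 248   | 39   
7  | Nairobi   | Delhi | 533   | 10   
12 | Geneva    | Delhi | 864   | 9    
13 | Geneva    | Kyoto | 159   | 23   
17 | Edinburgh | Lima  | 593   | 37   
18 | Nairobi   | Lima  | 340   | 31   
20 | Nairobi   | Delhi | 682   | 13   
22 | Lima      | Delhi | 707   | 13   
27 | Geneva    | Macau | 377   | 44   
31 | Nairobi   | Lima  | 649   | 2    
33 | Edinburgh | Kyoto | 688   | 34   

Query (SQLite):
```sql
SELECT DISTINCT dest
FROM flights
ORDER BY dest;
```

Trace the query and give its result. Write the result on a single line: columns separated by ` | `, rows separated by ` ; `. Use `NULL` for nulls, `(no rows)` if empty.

Collect distinct dest values from flights.

Delhi ; Kyoto ; Lima ; Macau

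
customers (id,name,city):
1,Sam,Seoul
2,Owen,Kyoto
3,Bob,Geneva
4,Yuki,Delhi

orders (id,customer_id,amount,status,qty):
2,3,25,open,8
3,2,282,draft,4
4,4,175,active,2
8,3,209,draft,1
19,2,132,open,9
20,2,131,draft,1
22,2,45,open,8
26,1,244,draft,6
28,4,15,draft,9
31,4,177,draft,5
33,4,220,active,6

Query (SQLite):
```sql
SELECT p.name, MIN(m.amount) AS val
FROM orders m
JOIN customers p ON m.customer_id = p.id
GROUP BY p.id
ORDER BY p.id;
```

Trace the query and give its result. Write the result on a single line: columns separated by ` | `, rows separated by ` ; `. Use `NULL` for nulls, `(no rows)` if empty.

Sam | 244 ; Owen | 45 ; Bob | 25 ; Yuki | 15

Join each orders row to its customers via customer_id.
Group joined rows by customers.id; compute MIN(m.amount) per group.
  1: ids {26} → MIN(m.amount)=244
  2: ids {3, 19, 20, 22} → MIN(m.amount)=45
  3: ids {2, 8} → MIN(m.amount)=25
  4: ids {4, 28, 31, 33} → MIN(m.amount)=15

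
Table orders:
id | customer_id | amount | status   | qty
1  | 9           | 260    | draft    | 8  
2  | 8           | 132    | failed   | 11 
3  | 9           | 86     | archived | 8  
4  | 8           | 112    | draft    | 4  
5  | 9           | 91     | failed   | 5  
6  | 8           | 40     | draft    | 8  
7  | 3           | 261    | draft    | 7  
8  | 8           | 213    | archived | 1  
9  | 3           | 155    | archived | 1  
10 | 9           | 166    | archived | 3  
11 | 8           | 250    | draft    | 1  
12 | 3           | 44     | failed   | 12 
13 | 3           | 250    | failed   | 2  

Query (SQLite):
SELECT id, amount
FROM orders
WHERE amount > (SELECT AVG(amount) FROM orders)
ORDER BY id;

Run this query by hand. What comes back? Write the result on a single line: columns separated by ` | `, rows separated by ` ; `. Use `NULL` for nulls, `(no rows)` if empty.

Scalar subquery: AVG(amount) over all orders rows = 158.461538 (≈; comparison uses full precision).
Keep rows where amount > that value.

1 | 260 ; 7 | 261 ; 8 | 213 ; 10 | 166 ; 11 | 250 ; 13 | 250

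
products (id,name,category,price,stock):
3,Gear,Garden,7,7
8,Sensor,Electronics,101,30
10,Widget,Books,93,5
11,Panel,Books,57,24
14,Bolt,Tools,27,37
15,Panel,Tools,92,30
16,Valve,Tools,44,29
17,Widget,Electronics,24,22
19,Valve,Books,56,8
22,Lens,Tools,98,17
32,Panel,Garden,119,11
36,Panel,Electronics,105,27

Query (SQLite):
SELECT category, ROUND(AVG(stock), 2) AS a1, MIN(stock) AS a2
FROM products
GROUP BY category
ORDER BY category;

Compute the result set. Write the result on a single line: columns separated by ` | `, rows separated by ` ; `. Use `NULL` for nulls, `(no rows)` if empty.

Books | 12.33 | 5 ; Electronics | 26.33 | 22 ; Garden | 9 | 7 ; Tools | 28.25 | 17

Group products by category.
Per group compute: ROUND(AVG(stock), 2), MIN(stock).
  Books: ids {10, 11, 19} → ROUND(AVG(stock), 2)=12.33, MIN(stock)=5
  Electronics: ids {8, 17, 36} → ROUND(AVG(stock), 2)=26.33, MIN(stock)=22
  Garden: ids {3, 32} → ROUND(AVG(stock), 2)=9, MIN(stock)=7
  Tools: ids {14, 15, 16, 22} → ROUND(AVG(stock), 2)=28.25, MIN(stock)=17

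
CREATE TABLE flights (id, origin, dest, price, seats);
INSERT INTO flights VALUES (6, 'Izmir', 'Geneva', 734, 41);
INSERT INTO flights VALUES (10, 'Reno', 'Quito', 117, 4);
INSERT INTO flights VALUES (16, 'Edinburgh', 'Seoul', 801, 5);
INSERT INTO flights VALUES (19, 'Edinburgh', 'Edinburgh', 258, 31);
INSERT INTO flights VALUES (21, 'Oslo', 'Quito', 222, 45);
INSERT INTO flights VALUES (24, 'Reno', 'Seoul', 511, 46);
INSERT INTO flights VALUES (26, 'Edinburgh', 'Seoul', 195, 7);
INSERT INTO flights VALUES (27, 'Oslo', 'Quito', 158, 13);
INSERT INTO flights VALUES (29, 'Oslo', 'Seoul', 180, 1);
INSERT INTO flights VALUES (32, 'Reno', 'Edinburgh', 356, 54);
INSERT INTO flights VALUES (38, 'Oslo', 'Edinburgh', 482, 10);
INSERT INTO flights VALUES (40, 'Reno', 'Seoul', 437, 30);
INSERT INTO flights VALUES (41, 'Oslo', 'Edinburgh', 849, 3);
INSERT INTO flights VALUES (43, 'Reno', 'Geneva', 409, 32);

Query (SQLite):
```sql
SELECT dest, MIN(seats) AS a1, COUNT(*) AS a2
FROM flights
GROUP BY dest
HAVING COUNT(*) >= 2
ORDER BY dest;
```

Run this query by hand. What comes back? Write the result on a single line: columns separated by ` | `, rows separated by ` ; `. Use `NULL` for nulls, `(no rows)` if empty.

Group flights by dest.
Per group compute: MIN(seats), COUNT(*).
HAVING: drop groups with fewer than 2 rows.
  Edinburgh: ids {19, 32, 38, 41} → MIN(seats)=3, COUNT(*)=4
  Geneva: ids {6, 43} → MIN(seats)=32, COUNT(*)=2
  Quito: ids {10, 21, 27} → MIN(seats)=4, COUNT(*)=3
  Seoul: ids {16, 24, 26, 29, 40} → MIN(seats)=1, COUNT(*)=5

Edinburgh | 3 | 4 ; Geneva | 32 | 2 ; Quito | 4 | 3 ; Seoul | 1 | 5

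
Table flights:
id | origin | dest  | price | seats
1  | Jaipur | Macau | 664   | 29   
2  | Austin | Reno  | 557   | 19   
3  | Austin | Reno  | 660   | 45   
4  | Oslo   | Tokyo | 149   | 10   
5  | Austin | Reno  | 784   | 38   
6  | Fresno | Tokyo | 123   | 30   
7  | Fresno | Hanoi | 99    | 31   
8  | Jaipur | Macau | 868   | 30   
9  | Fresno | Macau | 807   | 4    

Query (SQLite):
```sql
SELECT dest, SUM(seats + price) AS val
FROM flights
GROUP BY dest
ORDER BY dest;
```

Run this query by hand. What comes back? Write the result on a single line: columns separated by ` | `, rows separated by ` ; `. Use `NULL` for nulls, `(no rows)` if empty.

For each row compute seats + price.
Group by dest; take SUM of the expression per group.
  Hanoi: ids {7} → SUM(seats + price)=130
  Macau: ids {1, 8, 9} → SUM(seats + price)=2402
  Reno: ids {2, 3, 5} → SUM(seats + price)=2103
  Tokyo: ids {4, 6} → SUM(seats + price)=312

Hanoi | 130 ; Macau | 2402 ; Reno | 2103 ; Tokyo | 312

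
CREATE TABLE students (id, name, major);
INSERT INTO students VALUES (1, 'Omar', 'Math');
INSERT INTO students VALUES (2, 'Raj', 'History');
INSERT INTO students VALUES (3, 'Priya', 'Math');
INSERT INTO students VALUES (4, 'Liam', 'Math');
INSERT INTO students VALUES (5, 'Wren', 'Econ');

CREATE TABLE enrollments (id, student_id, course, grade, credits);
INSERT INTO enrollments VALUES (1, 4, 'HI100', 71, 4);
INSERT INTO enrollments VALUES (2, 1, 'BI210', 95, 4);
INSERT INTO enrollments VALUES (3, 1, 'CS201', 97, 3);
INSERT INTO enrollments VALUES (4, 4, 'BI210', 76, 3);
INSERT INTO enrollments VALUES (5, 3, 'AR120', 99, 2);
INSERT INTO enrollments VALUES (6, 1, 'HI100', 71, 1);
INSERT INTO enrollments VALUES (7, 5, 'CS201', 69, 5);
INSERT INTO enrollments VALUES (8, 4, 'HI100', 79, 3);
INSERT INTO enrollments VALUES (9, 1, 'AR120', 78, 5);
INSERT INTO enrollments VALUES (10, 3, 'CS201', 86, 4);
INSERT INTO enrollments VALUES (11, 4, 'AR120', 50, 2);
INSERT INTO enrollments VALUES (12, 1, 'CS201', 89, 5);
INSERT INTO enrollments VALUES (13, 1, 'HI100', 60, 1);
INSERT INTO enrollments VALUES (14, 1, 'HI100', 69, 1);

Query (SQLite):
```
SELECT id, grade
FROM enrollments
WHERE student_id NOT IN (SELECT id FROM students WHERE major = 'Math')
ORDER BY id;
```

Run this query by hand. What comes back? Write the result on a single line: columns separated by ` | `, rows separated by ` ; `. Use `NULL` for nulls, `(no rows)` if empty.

Inner query: students.id where major = 'Math'.
Outer: keep enrollments rows whose student_id is not in that set.
Inner query → {1, 3, 4}

7 | 69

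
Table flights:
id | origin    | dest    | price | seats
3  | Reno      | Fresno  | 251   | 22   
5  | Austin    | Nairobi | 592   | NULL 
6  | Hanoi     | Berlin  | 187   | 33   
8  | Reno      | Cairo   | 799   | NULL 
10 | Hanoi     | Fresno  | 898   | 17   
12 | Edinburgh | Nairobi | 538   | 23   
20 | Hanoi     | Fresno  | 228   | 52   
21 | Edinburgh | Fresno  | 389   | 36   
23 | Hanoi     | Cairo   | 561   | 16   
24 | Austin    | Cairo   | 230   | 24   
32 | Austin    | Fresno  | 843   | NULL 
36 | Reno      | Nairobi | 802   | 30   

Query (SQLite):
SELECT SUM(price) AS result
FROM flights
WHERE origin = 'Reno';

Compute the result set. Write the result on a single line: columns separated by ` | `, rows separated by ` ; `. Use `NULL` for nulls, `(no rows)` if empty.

Rows where origin='Reno' → price values: [251, 799, 802].
SUM of non-NULL values = 1852.

1852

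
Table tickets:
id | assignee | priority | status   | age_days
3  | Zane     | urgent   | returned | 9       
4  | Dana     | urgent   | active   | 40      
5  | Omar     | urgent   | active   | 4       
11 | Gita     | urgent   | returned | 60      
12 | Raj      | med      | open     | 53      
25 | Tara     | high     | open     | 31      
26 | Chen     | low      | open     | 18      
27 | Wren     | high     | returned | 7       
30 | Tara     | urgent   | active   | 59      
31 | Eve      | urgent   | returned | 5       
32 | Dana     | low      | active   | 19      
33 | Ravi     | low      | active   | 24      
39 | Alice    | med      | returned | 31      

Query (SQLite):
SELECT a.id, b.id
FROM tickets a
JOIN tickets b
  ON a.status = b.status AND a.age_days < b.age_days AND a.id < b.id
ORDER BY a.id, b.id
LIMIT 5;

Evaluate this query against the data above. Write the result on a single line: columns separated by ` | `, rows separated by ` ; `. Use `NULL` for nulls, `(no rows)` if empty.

Pairs (a,b) with same status, a.age_days < b.age_days, a.id < b.id.
status groups: active:{4,5,30,32,33} open:{12,25,26} returned:{3,11,27,31,39}
Ordered by (a.id, b.id); first 5.

3 | 11 ; 3 | 39 ; 4 | 30 ; 5 | 30 ; 5 | 32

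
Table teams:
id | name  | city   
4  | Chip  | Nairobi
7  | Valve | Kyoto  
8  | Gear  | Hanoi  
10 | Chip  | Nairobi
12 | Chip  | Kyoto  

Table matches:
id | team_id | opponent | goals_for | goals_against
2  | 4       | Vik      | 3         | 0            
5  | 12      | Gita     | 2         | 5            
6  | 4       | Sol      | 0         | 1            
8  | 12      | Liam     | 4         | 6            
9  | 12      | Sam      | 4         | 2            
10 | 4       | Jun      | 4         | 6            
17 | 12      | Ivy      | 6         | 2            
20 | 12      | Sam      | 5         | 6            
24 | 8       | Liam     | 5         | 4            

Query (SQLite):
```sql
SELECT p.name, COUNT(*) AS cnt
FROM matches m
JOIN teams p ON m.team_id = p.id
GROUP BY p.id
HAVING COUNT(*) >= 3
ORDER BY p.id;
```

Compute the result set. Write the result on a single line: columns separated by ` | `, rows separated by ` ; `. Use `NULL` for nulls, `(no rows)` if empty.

Join each matches row to its teams via team_id.
Group joined rows by teams.id; compute COUNT(*) per group.
HAVING: keep groups with count ≥ 3.
  4: ids {2, 6, 10} → COUNT(*)=3
  8: ids {24} → COUNT(*)=1
  12: ids {5, 8, 9, 17, 20} → COUNT(*)=5

Chip | 3 ; Chip | 5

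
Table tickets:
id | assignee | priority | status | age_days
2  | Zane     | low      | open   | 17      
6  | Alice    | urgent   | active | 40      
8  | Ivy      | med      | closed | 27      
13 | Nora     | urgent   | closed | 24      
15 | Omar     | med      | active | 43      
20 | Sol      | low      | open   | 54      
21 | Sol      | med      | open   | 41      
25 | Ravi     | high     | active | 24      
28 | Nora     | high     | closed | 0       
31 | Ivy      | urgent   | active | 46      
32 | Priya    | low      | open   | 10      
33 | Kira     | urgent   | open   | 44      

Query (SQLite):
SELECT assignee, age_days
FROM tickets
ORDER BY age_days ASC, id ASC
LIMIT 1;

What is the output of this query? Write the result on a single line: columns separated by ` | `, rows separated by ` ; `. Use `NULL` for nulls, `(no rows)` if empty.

Nora | 0

Sort by age_days asc, tiebreak id asc: (0, id=28), (10, id=32), (17, id=2), (24, id=13) …. Take first 1.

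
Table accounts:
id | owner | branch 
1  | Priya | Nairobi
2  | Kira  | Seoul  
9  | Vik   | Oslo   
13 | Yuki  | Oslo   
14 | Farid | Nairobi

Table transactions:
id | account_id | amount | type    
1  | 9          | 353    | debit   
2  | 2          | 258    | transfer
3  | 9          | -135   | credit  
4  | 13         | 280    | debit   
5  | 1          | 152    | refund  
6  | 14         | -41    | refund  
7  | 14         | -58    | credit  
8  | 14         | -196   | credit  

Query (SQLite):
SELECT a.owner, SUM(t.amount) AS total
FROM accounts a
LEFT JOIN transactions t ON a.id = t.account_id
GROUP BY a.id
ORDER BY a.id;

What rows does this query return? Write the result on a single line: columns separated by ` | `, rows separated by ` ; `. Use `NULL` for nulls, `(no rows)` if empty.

Priya | 152 ; Kira | 258 ; Vik | 218 ; Yuki | 280 ; Farid | -295

LEFT JOIN keeps every accounts row; unmatched ones get NULL for transactions columns.
Group by accounts.id and compute SUM(t.amount). SUM over an all-NULL group is NULL.
  1: ids {5} → SUM(t.amount)=152
  2: ids {2} → SUM(t.amount)=258
  9: ids {1, 3} → SUM(t.amount)=218
  13: ids {4} → SUM(t.amount)=280
  14: ids {6, 7, 8} → SUM(t.amount)=-295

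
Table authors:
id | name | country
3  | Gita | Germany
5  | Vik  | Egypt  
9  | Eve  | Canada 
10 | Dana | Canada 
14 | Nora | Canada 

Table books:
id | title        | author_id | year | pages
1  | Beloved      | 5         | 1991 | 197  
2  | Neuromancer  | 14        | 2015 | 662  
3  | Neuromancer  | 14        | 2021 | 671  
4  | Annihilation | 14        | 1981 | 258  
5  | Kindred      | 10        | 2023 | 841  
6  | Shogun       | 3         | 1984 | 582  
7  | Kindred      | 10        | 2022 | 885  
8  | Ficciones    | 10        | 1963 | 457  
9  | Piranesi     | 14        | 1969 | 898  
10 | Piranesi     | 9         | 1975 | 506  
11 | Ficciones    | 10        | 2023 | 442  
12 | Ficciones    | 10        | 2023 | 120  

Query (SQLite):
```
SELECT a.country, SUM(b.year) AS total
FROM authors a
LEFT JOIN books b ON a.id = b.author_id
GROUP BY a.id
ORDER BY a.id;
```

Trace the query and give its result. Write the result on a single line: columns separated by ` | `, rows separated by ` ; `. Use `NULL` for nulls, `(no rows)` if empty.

Germany | 1984 ; Egypt | 1991 ; Canada | 1975 ; Canada | 10054 ; Canada | 7986

LEFT JOIN keeps every authors row; unmatched ones get NULL for books columns.
Group by authors.id and compute SUM(b.year). SUM over an all-NULL group is NULL.
  3: ids {6} → SUM(b.year)=1984
  5: ids {1} → SUM(b.year)=1991
  9: ids {10} → SUM(b.year)=1975
  10: ids {5, 7, 8, 11, 12} → SUM(b.year)=10054
  14: ids {2, 3, 4, 9} → SUM(b.year)=7986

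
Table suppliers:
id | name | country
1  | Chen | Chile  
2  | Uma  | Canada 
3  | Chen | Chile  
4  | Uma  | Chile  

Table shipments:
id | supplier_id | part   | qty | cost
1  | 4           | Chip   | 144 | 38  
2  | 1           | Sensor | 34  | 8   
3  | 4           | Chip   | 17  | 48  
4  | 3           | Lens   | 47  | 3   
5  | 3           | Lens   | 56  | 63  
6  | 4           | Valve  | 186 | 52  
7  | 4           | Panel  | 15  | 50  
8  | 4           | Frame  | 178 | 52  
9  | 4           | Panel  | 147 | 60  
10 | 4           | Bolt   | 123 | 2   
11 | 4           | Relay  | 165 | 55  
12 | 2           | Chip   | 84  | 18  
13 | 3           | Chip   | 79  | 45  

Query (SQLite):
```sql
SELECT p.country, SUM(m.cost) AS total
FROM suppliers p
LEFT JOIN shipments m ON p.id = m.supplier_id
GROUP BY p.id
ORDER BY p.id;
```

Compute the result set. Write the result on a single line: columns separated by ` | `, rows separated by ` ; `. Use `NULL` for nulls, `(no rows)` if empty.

Chile | 8 ; Canada | 18 ; Chile | 111 ; Chile | 357

LEFT JOIN keeps every suppliers row; unmatched ones get NULL for shipments columns.
Group by suppliers.id and compute SUM(m.cost). SUM over an all-NULL group is NULL.
  1: ids {2} → SUM(m.cost)=8
  2: ids {12} → SUM(m.cost)=18
  3: ids {4, 5, 13} → SUM(m.cost)=111
  4: ids {1, 3, 6, 7, 8, 9, 10, 11} → SUM(m.cost)=357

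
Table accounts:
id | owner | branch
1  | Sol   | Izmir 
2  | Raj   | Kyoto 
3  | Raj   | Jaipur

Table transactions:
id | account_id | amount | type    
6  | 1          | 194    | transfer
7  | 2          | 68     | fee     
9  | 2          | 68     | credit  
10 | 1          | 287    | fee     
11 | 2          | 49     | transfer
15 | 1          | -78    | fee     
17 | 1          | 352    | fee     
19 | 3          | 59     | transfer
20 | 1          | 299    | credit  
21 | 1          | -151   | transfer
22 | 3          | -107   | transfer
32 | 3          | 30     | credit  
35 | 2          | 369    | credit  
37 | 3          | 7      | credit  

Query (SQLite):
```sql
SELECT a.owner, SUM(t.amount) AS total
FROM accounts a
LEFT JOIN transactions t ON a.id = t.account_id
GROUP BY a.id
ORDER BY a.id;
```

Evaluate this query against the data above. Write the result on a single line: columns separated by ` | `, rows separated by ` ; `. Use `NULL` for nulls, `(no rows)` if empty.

LEFT JOIN keeps every accounts row; unmatched ones get NULL for transactions columns.
Group by accounts.id and compute SUM(t.amount). SUM over an all-NULL group is NULL.
  1: ids {6, 10, 15, 17, 20, 21} → SUM(t.amount)=903
  2: ids {7, 9, 11, 35} → SUM(t.amount)=554
  3: ids {19, 22, 32, 37} → SUM(t.amount)=-11

Sol | 903 ; Raj | 554 ; Raj | -11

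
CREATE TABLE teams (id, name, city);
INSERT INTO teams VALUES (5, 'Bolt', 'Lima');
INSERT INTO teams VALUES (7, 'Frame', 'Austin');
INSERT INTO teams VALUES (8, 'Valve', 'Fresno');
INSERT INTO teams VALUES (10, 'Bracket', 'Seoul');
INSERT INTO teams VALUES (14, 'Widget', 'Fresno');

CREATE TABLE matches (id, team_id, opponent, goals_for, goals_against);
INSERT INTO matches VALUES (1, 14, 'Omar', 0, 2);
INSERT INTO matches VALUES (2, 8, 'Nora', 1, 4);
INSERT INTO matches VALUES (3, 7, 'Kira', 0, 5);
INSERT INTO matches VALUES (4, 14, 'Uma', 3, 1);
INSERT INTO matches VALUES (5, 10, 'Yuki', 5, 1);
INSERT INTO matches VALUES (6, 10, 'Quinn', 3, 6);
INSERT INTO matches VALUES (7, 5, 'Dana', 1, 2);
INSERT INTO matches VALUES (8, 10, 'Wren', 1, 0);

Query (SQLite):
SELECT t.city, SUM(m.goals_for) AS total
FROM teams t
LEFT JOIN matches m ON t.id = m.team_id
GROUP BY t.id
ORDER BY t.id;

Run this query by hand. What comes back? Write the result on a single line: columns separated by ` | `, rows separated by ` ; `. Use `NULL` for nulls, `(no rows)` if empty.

Lima | 1 ; Austin | 0 ; Fresno | 1 ; Seoul | 9 ; Fresno | 3

LEFT JOIN keeps every teams row; unmatched ones get NULL for matches columns.
Group by teams.id and compute SUM(m.goals_for). SUM over an all-NULL group is NULL.
  5: ids {7} → SUM(m.goals_for)=1
  7: ids {3} → SUM(m.goals_for)=0
  8: ids {2} → SUM(m.goals_for)=1
  10: ids {5, 6, 8} → SUM(m.goals_for)=9
  14: ids {1, 4} → SUM(m.goals_for)=3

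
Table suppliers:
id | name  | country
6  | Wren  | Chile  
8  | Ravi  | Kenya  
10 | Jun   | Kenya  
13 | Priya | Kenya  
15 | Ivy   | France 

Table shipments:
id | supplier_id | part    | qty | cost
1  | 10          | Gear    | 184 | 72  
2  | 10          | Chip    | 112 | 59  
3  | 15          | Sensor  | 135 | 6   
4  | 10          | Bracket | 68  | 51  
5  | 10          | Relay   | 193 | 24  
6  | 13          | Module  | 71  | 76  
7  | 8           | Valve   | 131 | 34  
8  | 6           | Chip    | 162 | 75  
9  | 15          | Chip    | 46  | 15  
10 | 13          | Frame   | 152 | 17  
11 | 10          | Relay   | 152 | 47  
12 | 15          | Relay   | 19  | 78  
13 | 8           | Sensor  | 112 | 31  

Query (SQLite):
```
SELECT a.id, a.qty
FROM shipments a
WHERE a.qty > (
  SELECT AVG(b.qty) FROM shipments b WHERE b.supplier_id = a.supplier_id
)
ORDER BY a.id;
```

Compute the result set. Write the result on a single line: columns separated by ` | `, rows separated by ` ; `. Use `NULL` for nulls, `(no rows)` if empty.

For each shipments row a, compute AVG(qty) over rows sharing a.supplier_id.
Keep row a if a.qty > that per-group AVG.
  supplier_id=6: AVG(qty) = 162.0
  supplier_id=8: AVG(qty) = 121.5
  supplier_id=10: AVG(qty) = 141.8
  supplier_id=13: AVG(qty) = 111.5
  supplier_id=15: AVG(qty) = 66.666667

1 | 184 ; 3 | 135 ; 5 | 193 ; 7 | 131 ; 10 | 152 ; 11 | 152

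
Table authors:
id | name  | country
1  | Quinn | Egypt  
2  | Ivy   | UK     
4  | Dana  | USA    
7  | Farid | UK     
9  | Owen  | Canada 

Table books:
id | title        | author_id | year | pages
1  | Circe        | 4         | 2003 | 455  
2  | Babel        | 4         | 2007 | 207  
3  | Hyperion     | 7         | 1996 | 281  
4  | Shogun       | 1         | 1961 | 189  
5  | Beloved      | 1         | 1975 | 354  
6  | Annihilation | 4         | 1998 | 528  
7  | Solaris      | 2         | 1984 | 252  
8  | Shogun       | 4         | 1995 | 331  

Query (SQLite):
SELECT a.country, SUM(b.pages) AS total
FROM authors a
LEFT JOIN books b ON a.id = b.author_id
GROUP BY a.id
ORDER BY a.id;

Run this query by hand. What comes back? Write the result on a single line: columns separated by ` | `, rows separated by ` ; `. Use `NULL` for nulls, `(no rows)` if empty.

LEFT JOIN keeps every authors row; unmatched ones get NULL for books columns.
Group by authors.id and compute SUM(b.pages). SUM over an all-NULL group is NULL.
  1: ids {4, 5} → SUM(b.pages)=543
  2: ids {7} → SUM(b.pages)=252
  4: ids {1, 2, 6, 8} → SUM(b.pages)=1521
  7: ids {3} → SUM(b.pages)=281
  9: ids {—} → SUM(b.pages)=NULL

Egypt | 543 ; UK | 252 ; USA | 1521 ; UK | 281 ; Canada | NULL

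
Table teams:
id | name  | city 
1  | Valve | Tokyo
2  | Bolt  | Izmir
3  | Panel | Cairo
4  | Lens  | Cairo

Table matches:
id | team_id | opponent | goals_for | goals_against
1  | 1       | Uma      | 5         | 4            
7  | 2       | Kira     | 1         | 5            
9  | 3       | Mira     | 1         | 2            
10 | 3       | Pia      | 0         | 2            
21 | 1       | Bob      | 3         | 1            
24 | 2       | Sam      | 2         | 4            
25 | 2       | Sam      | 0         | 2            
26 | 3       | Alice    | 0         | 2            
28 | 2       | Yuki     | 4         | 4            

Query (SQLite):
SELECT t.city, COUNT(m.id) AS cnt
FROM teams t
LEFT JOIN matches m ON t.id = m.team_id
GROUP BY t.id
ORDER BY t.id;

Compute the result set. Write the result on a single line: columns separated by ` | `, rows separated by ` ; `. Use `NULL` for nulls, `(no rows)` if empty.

Tokyo | 2 ; Izmir | 4 ; Cairo | 3 ; Cairo | 0

LEFT JOIN keeps every teams row; unmatched ones get NULL for matches columns.
Group by teams.id and compute COUNT(m.id). COUNT(col) of an all-NULL group is 0.
  1: ids {1, 21} → COUNT(m.id)=2
  2: ids {7, 24, 25, 28} → COUNT(m.id)=4
  3: ids {9, 10, 26} → COUNT(m.id)=3
  4: ids {—} → COUNT(m.id)=0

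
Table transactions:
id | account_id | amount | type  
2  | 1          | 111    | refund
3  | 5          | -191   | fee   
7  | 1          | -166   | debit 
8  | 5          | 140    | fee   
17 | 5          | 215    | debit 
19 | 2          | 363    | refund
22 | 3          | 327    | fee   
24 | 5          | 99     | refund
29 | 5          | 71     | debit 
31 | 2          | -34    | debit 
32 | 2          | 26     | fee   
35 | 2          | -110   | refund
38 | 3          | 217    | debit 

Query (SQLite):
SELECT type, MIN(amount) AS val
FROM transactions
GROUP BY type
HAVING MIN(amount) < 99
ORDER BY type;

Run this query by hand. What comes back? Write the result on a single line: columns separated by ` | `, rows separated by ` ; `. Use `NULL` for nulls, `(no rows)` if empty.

Partition transactions by type; compute MIN(amount) within each group.
HAVING: keep groups where MIN(amount) < 99.
  debit: ids {7, 17, 29, 31, 38} → MIN(amount)=-166
  fee: ids {3, 8, 22, 32} → MIN(amount)=-191
  refund: ids {2, 19, 24, 35} → MIN(amount)=-110

debit | -166 ; fee | -191 ; refund | -110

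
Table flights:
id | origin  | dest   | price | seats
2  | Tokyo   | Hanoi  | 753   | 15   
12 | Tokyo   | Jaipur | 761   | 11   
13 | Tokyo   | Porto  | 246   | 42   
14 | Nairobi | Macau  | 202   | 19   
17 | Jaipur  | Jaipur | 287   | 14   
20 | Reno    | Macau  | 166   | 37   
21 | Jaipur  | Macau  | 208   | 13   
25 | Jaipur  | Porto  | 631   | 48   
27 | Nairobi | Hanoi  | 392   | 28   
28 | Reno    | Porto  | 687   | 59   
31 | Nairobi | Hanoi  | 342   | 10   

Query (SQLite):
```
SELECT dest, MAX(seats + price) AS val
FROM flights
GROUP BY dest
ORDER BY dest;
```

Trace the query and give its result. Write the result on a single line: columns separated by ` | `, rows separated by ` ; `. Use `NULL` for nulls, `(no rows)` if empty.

Hanoi | 768 ; Jaipur | 772 ; Macau | 221 ; Porto | 746

For each row compute seats + price.
Group by dest; take MAX of the expression per group.
  Hanoi: ids {2, 27, 31} → MAX(seats + price)=768
  Jaipur: ids {12, 17} → MAX(seats + price)=772
  Macau: ids {14, 20, 21} → MAX(seats + price)=221
  Porto: ids {13, 25, 28} → MAX(seats + price)=746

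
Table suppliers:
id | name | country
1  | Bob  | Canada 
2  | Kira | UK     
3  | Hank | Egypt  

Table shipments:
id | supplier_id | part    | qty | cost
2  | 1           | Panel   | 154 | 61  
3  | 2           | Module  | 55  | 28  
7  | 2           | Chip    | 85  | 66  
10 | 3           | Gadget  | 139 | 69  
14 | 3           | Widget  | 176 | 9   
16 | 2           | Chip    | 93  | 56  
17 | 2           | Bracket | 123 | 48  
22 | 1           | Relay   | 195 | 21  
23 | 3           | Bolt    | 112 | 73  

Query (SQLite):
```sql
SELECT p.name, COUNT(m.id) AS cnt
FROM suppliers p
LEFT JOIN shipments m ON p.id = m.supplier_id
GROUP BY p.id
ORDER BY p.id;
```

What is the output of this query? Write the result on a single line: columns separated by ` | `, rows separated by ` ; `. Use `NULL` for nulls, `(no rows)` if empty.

Bob | 2 ; Kira | 4 ; Hank | 3

LEFT JOIN keeps every suppliers row; unmatched ones get NULL for shipments columns.
Group by suppliers.id and compute COUNT(m.id). COUNT(col) of an all-NULL group is 0.
  1: ids {2, 22} → COUNT(m.id)=2
  2: ids {3, 7, 16, 17} → COUNT(m.id)=4
  3: ids {10, 14, 23} → COUNT(m.id)=3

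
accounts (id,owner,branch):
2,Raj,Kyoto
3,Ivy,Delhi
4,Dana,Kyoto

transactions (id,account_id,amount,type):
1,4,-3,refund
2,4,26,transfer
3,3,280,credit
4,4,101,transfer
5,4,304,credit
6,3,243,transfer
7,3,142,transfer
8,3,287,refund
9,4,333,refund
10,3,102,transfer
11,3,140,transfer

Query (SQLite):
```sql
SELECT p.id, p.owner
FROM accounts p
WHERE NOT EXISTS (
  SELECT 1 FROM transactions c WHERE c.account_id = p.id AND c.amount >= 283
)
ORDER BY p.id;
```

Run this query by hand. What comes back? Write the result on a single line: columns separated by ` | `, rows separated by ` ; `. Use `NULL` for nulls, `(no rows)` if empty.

2 | Raj

For each accounts row, check whether any transactions with matching account_id has amount >= 283.
Keep rows where that is false.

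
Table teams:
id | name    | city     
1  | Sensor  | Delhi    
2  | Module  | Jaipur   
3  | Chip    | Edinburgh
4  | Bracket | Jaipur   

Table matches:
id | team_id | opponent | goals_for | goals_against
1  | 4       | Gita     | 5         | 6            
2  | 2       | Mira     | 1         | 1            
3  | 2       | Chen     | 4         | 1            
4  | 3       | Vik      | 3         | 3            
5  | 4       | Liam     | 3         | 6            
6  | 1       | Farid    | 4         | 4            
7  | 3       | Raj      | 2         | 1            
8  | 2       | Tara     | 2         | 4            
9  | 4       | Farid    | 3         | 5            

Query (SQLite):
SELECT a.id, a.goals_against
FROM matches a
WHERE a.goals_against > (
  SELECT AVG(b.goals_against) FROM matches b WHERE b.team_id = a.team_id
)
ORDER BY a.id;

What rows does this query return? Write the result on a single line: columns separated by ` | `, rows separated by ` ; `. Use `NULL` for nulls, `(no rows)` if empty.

For each matches row a, compute AVG(goals_against) over rows sharing a.team_id.
Keep row a if a.goals_against > that per-group AVG.
  team_id=1: AVG(goals_against) = 4.0
  team_id=2: AVG(goals_against) = 2.0
  team_id=3: AVG(goals_against) = 2.0
  team_id=4: AVG(goals_against) = 5.666667

1 | 6 ; 4 | 3 ; 5 | 6 ; 8 | 4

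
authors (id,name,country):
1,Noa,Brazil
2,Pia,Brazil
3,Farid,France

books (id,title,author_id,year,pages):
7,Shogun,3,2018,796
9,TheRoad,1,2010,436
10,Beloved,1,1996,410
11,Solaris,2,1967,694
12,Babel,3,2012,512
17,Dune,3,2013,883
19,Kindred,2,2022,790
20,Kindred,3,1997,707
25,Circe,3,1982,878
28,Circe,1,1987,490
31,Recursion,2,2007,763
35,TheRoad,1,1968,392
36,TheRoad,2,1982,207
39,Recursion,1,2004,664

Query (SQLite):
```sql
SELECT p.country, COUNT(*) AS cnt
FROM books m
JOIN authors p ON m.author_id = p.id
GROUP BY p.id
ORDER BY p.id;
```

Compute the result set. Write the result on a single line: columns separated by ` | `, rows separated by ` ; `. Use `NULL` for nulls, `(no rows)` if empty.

Join each books row to its authors via author_id.
Group joined rows by authors.id; compute COUNT(*) per group.
  1: ids {9, 10, 28, 35, 39} → COUNT(*)=5
  2: ids {11, 19, 31, 36} → COUNT(*)=4
  3: ids {7, 12, 17, 20, 25} → COUNT(*)=5

Brazil | 5 ; Brazil | 4 ; France | 5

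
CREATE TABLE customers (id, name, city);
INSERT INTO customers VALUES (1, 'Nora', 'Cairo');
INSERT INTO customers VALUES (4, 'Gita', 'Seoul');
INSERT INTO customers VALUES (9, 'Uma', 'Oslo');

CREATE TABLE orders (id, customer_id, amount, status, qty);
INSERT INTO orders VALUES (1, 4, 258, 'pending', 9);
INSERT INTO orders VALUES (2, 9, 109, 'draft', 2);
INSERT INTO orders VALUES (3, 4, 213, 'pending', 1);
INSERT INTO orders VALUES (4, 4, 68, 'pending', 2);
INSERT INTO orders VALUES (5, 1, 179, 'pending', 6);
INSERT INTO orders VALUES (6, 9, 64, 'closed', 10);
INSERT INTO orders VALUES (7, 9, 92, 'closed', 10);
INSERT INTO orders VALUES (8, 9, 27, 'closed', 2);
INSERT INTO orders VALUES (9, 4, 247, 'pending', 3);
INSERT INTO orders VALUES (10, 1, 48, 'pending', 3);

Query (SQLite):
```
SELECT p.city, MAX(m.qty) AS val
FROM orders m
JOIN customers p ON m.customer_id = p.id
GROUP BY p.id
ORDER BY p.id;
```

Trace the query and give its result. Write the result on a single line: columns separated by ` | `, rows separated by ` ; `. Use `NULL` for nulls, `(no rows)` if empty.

Join each orders row to its customers via customer_id.
Group joined rows by customers.id; compute MAX(m.qty) per group.
  1: ids {5, 10} → MAX(m.qty)=6
  4: ids {1, 3, 4, 9} → MAX(m.qty)=9
  9: ids {2, 6, 7, 8} → MAX(m.qty)=10

Cairo | 6 ; Seoul | 9 ; Oslo | 10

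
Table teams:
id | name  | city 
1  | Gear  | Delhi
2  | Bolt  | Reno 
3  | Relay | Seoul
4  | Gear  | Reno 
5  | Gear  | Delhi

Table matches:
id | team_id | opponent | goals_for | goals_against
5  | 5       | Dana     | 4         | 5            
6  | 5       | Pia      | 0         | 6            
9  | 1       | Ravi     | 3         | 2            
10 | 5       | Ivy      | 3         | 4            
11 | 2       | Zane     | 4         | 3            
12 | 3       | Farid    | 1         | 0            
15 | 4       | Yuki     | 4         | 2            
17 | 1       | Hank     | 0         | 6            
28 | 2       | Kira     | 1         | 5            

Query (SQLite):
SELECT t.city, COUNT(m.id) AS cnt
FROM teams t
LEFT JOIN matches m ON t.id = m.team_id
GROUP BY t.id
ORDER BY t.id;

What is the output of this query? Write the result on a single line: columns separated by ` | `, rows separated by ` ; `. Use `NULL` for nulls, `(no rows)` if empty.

LEFT JOIN keeps every teams row; unmatched ones get NULL for matches columns.
Group by teams.id and compute COUNT(m.id). COUNT(col) of an all-NULL group is 0.
  1: ids {9, 17} → COUNT(m.id)=2
  2: ids {11, 28} → COUNT(m.id)=2
  3: ids {12} → COUNT(m.id)=1
  4: ids {15} → COUNT(m.id)=1
  5: ids {5, 6, 10} → COUNT(m.id)=3

Delhi | 2 ; Reno | 2 ; Seoul | 1 ; Reno | 1 ; Delhi | 3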